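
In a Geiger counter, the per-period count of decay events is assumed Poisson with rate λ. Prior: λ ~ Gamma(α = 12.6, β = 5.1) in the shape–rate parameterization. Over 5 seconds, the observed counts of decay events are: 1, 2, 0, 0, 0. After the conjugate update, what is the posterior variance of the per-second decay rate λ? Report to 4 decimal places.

With a Gamma(shape α, rate β) prior, the Poisson likelihood is conjugate: the posterior is Gamma(α + ΣXᵢ, β + n).
Sum of counts S = 3 over n = 5 seconds.
Posterior: Gamma(α+S, β+n) = Gamma(12.6+3, 5.1+5) = Gamma(15.6, 10.1).
Var = α/β² = 15.6/10.1² = 0.1529.

0.1529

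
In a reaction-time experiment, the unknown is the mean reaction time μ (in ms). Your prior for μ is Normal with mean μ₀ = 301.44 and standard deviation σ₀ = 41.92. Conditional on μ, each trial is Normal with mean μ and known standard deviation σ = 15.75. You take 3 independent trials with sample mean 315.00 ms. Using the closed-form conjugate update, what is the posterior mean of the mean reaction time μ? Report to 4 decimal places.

314.3906

For Normal data with known variance σ², a Normal(μ₀, σ₀²) prior on μ is conjugate. Posterior precision = 1/σ₀² + n/σ²; posterior mean is the precision-weighted average of μ₀ and x̄.
n·x̄ = 3·315.00 = 945.
σ₀² = 41.92² = 1757.2864, σ² = 15.75² = 248.0625; σ² + n·σ₀² = 248.0625 + 3·1757.2864 = 5519.9217.
Posterior mean = (μ₀/σ₀² + n·x̄/σ²)/(1/σ₀² + n/σ²) = (σ²·μ₀ + σ₀²·n·x̄)/(σ² + n·σ₀²) = (248.0625·301.44 + 1757.2864·945)/5519.9217 = 1735411.608/5519.9217 = 314.3906.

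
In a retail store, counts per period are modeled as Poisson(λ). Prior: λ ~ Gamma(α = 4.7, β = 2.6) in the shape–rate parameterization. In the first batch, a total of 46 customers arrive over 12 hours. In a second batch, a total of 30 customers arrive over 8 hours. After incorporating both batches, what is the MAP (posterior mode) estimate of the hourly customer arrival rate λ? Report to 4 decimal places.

3.5265

With a Gamma(shape α, rate β) prior, the Poisson likelihood is conjugate: the posterior is Gamma(α + ΣXᵢ, β + n).
After batch 1: Gamma(α+S, β+n) = Gamma(4.7+46, 2.6+12) = Gamma(50.7, 14.6).
After batch 2: Gamma(α+S, β+n) = Gamma(50.7+30, 14.6+8) = Gamma(80.7, 22.6).
Mode of Gamma(α,β) for α≥1 is (α−1)/β = 79.7/22.6 = 3.5265.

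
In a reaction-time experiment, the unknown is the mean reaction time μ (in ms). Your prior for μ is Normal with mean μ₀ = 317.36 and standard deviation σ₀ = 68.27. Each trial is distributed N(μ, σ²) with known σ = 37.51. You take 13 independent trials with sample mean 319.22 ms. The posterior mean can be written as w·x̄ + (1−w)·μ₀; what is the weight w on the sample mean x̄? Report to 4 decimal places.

For Normal data with known variance σ², a Normal(μ₀, σ₀²) prior on μ is conjugate. Posterior precision = 1/σ₀² + n/σ²; posterior mean is the precision-weighted average of μ₀ and x̄.
σ₀² = 68.27² = 4660.7929, σ² = 37.51² = 1407.0001. Prior precision 1/σ₀² = 1/4660.7929; data precision n/σ² = 13/1407.0001.
w = (n/σ²)/(1/σ₀² + n/σ²) = n·σ₀²/(σ² + n·σ₀²) = 13·4660.7929/(1407.0001 + 13·4660.7929) = 60590.3077/61997.3078 = 0.9773.

0.9773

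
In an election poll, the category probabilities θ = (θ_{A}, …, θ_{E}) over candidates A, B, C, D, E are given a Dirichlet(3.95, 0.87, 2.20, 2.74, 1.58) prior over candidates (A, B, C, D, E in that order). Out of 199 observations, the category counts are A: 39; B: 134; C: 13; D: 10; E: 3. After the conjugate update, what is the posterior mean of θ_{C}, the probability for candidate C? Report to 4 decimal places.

The Dirichlet prior is conjugate to the Multinomial likelihood: each posterior αⱼ = prior αⱼ + observed count nⱼ.
Posterior concentration: (42.95, 134.87, 15.20, 12.74, 4.58), total = 210.34.
E[θ_{C}|data] = α_{C}/Σα = 15.20/210.34 = 0.0723.

0.0723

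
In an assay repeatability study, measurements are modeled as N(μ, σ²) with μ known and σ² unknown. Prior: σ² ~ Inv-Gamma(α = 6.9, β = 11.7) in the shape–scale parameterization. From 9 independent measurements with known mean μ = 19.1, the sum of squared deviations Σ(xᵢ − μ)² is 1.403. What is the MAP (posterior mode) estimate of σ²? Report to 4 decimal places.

1.0001

With known mean μ and an Inverse-Gamma(α, β) prior on σ², the Normal likelihood is conjugate: posterior is Inv-Gamma(α + n/2, β + Σ(xᵢ−μ)²/2).
Posterior: Inv-Gamma(6.9 + 9/2, 11.7 + 1.403/2) = Inv-Gamma(11.40, 12.4015).
Mode = β/(α+1) = 12.4015/12.40 = 1.0001.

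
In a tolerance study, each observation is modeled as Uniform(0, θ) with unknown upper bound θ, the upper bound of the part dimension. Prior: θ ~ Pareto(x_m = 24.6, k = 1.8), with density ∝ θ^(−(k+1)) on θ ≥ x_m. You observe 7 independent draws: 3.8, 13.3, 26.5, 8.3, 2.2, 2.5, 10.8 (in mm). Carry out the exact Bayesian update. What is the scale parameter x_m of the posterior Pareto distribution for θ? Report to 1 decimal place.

26.5

A Pareto(scale x_m, shape k) prior on the upper bound θ of Uniform(0, θ) is conjugate: posterior is Pareto(max(x_m, max xᵢ), k + n).
Sample maximum = 26.5; prior scale x_m = 24.6 → posterior scale = max = 26.5.
Posterior shape = 1.8 + 7 = 8.8.
Posterior scale x_m = 26.5.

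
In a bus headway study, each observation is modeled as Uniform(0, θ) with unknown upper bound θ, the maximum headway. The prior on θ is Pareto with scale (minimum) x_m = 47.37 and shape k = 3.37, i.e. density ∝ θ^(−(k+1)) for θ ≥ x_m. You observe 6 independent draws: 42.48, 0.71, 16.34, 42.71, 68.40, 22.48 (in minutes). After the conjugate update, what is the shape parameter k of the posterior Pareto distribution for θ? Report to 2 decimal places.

A Pareto(scale x_m, shape k) prior on the upper bound θ of Uniform(0, θ) is conjugate: posterior is Pareto(max(x_m, max xᵢ), k + n).
Sample maximum = 68.40; prior scale x_m = 47.37 → posterior scale = max = 68.40.
Posterior shape = 3.37 + 6 = 9.37.
Posterior shape k = 9.37.

9.37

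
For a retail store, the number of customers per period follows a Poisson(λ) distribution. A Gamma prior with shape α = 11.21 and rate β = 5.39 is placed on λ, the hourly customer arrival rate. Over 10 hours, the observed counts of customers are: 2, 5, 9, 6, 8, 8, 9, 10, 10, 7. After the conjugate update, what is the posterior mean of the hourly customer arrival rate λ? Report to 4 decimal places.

With a Gamma(shape α, rate β) prior, the Poisson likelihood is conjugate: the posterior is Gamma(α + ΣXᵢ, β + n).
Sum of counts S = 74 over n = 10 hours.
Posterior: Gamma(α+S, β+n) = Gamma(11.21+74, 5.39+10) = Gamma(85.21, 15.39).
Posterior mean = α/β = 85.21/15.39 = 5.5367.

5.5367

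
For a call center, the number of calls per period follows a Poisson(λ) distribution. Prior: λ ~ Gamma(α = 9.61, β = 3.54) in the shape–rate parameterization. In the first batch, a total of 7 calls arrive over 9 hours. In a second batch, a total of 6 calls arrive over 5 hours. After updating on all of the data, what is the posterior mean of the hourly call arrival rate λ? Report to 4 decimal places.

With a Gamma(shape α, rate β) prior, the Poisson likelihood is conjugate: the posterior is Gamma(α + ΣXᵢ, β + n).
After batch 1: Gamma(α+S, β+n) = Gamma(9.61+7, 3.54+9) = Gamma(16.61, 12.54).
After batch 2: Gamma(α+S, β+n) = Gamma(16.61+6, 12.54+5) = Gamma(22.61, 17.54).
Posterior mean = α/β = 22.61/17.54 = 1.2891.

1.2891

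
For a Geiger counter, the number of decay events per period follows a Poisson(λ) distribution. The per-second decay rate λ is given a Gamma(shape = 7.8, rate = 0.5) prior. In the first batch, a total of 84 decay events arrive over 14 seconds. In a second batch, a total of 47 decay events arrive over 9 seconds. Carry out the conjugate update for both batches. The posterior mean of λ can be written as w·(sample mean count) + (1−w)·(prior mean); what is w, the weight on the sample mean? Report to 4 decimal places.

0.9787

With a Gamma(shape α, rate β) prior, the Poisson likelihood is conjugate: the posterior is Gamma(α + ΣXᵢ, β + n).
Total number of seconds: n = 14 + 9 = 23.
Posterior mean = (α₀+S)/(β₀+n) = [n/(β₀+n)]·(S/n) + [β₀/(β₀+n)]·(α₀/β₀), so only n and β₀ enter the weight.
Weight on data w = n/(β₀+n) = 23/(0.5+23) = 23/23.5 = 0.9787.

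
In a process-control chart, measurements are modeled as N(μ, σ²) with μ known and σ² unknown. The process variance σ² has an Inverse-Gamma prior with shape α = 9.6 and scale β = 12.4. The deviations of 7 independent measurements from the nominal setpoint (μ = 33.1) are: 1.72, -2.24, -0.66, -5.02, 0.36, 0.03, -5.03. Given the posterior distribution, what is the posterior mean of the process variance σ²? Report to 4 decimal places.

With known mean μ and an Inverse-Gamma(α, β) prior on σ², the Normal likelihood is conjugate: posterior is Inv-Gamma(α + n/2, β + Σ(xᵢ−μ)²/2).
Σ(xᵢ−μ)² = (1.72)² + (-2.24)² + (-0.66)² + (-5.02)² + (0.36)² + (0.03)² + (-5.03)² = 59.0434.
Posterior: Inv-Gamma(9.6 + 7/2, 12.4 + 59.0434/2) = Inv-Gamma(13.10, 41.92170).
E[σ²|data] = β/(α−1) = 41.92170/12.10 = 3.4646.

3.4646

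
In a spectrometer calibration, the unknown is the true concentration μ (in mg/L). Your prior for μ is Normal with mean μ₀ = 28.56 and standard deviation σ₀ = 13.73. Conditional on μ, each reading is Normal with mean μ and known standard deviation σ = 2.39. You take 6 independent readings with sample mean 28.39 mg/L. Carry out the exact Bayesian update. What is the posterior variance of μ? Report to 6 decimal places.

For Normal data with known variance σ², a Normal(μ₀, σ₀²) prior on μ is conjugate. Posterior precision = 1/σ₀² + n/σ²; posterior mean is the precision-weighted average of μ₀ and x̄.
σ₀² = 13.73² = 188.5129, σ² = 2.39² = 5.7121; σ² + n·σ₀² = 5.7121 + 6·188.5129 = 1136.7895.
Posterior precision = 1/σ₀² + n/σ² = 1/188.5129 + 6/5.7121 = (σ² + n·σ₀²)/(σ₀²σ²) = 1136.7895/(188.5129·5.7121); posterior variance σₙ² = σ₀²σ²/(σ² + n·σ₀²) = 188.5129·5.7121/1136.7895 = 0.947233.

0.947233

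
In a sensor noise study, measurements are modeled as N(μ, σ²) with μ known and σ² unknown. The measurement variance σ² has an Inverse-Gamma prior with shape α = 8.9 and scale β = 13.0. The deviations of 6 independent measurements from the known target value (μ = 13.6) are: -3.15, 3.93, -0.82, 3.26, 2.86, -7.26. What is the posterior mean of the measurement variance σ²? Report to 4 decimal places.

5.6676

With known mean μ and an Inverse-Gamma(α, β) prior on σ², the Normal likelihood is conjugate: posterior is Inv-Gamma(α + n/2, β + Σ(xᵢ−μ)²/2).
Σ(xᵢ−μ)² = (-3.15)² + (3.93)² + (-0.82)² + (3.26)² + (2.86)² + (-7.26)² = 97.5546.
Posterior: Inv-Gamma(8.9 + 6/2, 13.0 + 97.5546/2) = Inv-Gamma(11.90, 61.77730).
E[σ²|data] = β/(α−1) = 61.77730/10.90 = 5.6676.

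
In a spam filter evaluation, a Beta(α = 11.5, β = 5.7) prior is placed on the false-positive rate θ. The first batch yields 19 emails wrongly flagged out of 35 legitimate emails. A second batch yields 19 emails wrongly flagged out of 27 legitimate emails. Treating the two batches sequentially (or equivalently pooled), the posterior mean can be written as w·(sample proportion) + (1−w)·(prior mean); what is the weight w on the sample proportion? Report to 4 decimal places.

The Beta prior is conjugate to a Binomial/Bernoulli likelihood; the update adds successes to α and failures to β.
Total number of legitimate emails: n = 35 + 27 = 62.
Posterior mean = (α₀+k)/(α₀+β₀+n) = [n/(α₀+β₀+n)]·(k/n) + [(α₀+β₀)/(α₀+β₀+n)]·α₀/(α₀+β₀), so only n and the prior enter the weight.
The weight on the data is w = n/(α₀+β₀+n) = 62/(11.5+5.7+62) = 62/79.2 = 0.7828.

0.7828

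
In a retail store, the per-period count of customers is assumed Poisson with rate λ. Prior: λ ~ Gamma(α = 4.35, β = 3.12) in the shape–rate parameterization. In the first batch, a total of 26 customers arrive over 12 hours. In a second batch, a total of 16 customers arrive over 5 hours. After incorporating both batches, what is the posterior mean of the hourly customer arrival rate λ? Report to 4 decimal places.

2.3037

With a Gamma(shape α, rate β) prior, the Poisson likelihood is conjugate: the posterior is Gamma(α + ΣXᵢ, β + n).
After batch 1: Gamma(α+S, β+n) = Gamma(4.35+26, 3.12+12) = Gamma(30.35, 15.12).
After batch 2: Gamma(α+S, β+n) = Gamma(30.35+16, 15.12+5) = Gamma(46.35, 20.12).
Posterior mean = α/β = 46.35/20.12 = 2.3037.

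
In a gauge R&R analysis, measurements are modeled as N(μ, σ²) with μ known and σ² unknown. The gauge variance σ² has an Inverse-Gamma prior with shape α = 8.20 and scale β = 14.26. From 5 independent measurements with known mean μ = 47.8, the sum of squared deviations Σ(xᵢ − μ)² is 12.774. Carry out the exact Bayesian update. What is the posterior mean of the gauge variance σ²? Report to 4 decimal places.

2.1286

With known mean μ and an Inverse-Gamma(α, β) prior on σ², the Normal likelihood is conjugate: posterior is Inv-Gamma(α + n/2, β + Σ(xᵢ−μ)²/2).
Posterior: Inv-Gamma(8.20 + 5/2, 14.26 + 12.774/2) = Inv-Gamma(10.70, 20.6470).
E[σ²|data] = β/(α−1) = 20.6470/9.70 = 2.1286.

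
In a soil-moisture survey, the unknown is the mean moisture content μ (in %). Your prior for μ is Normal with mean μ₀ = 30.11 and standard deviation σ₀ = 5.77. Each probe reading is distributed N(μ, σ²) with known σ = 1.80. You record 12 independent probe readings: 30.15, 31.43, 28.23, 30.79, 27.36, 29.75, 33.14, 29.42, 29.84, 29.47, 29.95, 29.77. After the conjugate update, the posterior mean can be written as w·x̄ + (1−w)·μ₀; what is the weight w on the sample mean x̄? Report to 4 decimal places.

For Normal data with known variance σ², a Normal(μ₀, σ₀²) prior on μ is conjugate. Posterior precision = 1/σ₀² + n/σ²; posterior mean is the precision-weighted average of μ₀ and x̄.
σ₀² = 5.77² = 33.2929, σ² = 1.80² = 3.24. Prior precision 1/σ₀² = 1/33.2929; data precision n/σ² = 12/3.24.
w = (n/σ²)/(1/σ₀² + n/σ²) = n·σ₀²/(σ² + n·σ₀²) = 12·33.2929/(3.24 + 12·33.2929) = 399.5148/402.7548 = 0.9920.

0.9920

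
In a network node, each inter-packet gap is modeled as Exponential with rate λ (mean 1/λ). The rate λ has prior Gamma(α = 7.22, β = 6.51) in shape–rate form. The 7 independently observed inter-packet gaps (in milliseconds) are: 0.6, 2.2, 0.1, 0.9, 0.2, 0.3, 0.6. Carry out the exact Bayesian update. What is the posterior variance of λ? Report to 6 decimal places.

0.109227

With a Gamma(shape α, rate β) prior on the exponential rate λ, the posterior after n observations with total T = Σxᵢ is Gamma(α+n, β+T).
Sum of observations T = 4.9 milliseconds; n = 7.
Posterior: Gamma(7.22+7, 6.51+4.9) = Gamma(14.22, 11.41).
Var = α/β² = 0.109227.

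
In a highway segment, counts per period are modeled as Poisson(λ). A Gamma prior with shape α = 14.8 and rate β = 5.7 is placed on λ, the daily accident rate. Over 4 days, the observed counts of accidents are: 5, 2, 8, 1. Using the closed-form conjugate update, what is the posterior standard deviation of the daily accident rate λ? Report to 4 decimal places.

0.5721

With a Gamma(shape α, rate β) prior, the Poisson likelihood is conjugate: the posterior is Gamma(α + ΣXᵢ, β + n).
Sum of counts S = 16 over n = 4 days.
Posterior: Gamma(α+S, β+n) = Gamma(14.8+16, 5.7+4) = Gamma(30.8, 9.7).
SD = √α/β = √30.8/9.7 = 0.5721.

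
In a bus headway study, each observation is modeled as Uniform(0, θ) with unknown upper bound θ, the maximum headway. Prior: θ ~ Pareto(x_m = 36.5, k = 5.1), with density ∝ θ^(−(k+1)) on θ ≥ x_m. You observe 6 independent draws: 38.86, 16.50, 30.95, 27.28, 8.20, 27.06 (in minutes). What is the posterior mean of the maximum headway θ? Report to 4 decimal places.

A Pareto(scale x_m, shape k) prior on the upper bound θ of Uniform(0, θ) is conjugate: posterior is Pareto(max(x_m, max xᵢ), k + n).
Sample maximum = 38.86; prior scale x_m = 36.5 → posterior scale = max = 38.86.
Posterior shape = 5.1 + 6 = 11.1.
E[θ|data] = k·x_m/(k−1) = 11.1·38.86/10.1 = 42.7075.

42.7075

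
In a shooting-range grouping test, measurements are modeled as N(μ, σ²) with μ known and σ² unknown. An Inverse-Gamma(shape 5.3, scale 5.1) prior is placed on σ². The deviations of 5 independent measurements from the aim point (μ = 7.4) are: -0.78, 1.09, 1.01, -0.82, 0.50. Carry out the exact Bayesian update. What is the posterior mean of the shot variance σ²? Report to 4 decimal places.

With known mean μ and an Inverse-Gamma(α, β) prior on σ², the Normal likelihood is conjugate: posterior is Inv-Gamma(α + n/2, β + Σ(xᵢ−μ)²/2).
Σ(xᵢ−μ)² = (-0.78)² + (1.09)² + (1.01)² + (-0.82)² + (0.50)² = 3.7390.
Posterior: Inv-Gamma(5.3 + 5/2, 5.1 + 3.7390/2) = Inv-Gamma(7.80, 6.96950).
E[σ²|data] = β/(α−1) = 6.96950/6.80 = 1.0249.

1.0249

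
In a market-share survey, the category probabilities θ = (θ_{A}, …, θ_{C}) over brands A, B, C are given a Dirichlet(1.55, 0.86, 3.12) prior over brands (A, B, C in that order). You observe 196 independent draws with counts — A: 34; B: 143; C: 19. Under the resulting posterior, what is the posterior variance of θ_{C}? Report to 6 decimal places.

0.000482

The Dirichlet prior is conjugate to the Multinomial likelihood: each posterior αⱼ = prior αⱼ + observed count nⱼ.
Posterior concentration: (35.55, 143.86, 22.12), total = 201.53.
Var[θ_j] = α_j(Σα−α_j)/((Σα)²(Σα+1)) = 22.12·179.41/(201.53²·202.53) = 0.000482.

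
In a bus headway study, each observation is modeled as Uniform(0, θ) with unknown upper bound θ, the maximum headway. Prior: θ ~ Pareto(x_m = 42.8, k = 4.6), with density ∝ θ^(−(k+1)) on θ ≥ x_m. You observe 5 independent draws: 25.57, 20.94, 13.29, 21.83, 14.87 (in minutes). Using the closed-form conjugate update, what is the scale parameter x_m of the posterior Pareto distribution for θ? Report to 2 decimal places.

A Pareto(scale x_m, shape k) prior on the upper bound θ of Uniform(0, θ) is conjugate: posterior is Pareto(max(x_m, max xᵢ), k + n).
Sample maximum = 25.57; prior scale x_m = 42.8 → posterior scale = max = 42.80.
Posterior shape = 4.6 + 5 = 9.6.
Posterior scale x_m = 42.80.

42.80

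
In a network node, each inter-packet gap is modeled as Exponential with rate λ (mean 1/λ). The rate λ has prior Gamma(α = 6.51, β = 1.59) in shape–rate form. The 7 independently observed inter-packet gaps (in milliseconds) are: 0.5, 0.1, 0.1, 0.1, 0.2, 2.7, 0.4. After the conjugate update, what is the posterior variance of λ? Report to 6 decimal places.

0.417283

With a Gamma(shape α, rate β) prior on the exponential rate λ, the posterior after n observations with total T = Σxᵢ is Gamma(α+n, β+T).
Sum of observations T = 4.1 milliseconds; n = 7.
Posterior: Gamma(6.51+7, 1.59+4.1) = Gamma(13.51, 5.69).
Var = α/β² = 0.417283.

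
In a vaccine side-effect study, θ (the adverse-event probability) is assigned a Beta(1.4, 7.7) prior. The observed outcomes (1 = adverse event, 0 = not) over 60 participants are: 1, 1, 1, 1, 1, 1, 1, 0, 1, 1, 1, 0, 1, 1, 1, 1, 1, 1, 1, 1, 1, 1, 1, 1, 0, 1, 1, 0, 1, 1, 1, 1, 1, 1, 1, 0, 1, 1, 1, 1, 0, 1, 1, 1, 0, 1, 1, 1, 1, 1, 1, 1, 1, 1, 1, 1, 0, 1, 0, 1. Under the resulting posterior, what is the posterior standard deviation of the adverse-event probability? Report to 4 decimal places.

The Beta prior is conjugate to a Binomial/Bernoulli likelihood; the update adds successes to α and failures to β.
Posterior: Beta(α+k, β+n−k) = Beta(1.4+51, 7.7+9) = Beta(52.4, 16.7).
Var = αβ/((α+β)²(α+β+1)) = 52.4·16.7/(69.1²·70.1) = 0.00261441; SD = √0.00261441 = 0.0511.

0.0511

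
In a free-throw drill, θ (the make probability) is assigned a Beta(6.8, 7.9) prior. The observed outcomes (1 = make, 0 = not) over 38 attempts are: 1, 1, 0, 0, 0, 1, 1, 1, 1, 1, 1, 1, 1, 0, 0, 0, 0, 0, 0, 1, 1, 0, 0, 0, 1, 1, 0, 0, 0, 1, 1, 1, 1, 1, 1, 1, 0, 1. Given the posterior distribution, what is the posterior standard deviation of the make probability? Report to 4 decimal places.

The Beta prior is conjugate to a Binomial/Bernoulli likelihood; the update adds successes to α and failures to β.
Posterior: Beta(α+k, β+n−k) = Beta(6.8+22, 7.9+16) = Beta(28.8, 23.9).
Var = αβ/((α+β)²(α+β+1)) = 28.8·23.9/(52.7²·53.7) = 0.00461525; SD = √0.00461525 = 0.0679.

0.0679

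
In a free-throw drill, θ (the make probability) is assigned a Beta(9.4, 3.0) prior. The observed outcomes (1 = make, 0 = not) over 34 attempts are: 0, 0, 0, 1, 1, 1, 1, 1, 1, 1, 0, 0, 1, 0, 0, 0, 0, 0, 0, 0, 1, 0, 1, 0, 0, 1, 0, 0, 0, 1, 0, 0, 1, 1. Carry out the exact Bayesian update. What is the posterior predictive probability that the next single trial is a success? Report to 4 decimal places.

The Beta prior is conjugate to a Binomial/Bernoulli likelihood; the update adds successes to α and failures to β.
Posterior: Beta(α+k, β+n−k) = Beta(9.4+14, 3.0+20) = Beta(23.4, 23.0).
For a single future Bernoulli trial, P(success | data) = α/(α+β) = 0.5043.

0.5043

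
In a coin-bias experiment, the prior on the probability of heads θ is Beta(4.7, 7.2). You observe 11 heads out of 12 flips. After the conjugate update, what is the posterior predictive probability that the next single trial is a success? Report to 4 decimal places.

The Beta prior is conjugate to a Binomial/Bernoulli likelihood; the update adds successes to α and failures to β.
Posterior: Beta(α+k, β+n−k) = Beta(4.7+11, 7.2+1) = Beta(15.7, 8.2).
For a single future Bernoulli trial, P(success | data) = α/(α+β) = 0.6569.

0.6569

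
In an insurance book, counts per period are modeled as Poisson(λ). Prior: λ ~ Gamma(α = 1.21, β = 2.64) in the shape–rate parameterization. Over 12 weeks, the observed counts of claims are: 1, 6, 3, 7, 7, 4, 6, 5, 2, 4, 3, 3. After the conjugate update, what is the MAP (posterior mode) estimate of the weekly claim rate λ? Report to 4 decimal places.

3.4980

With a Gamma(shape α, rate β) prior, the Poisson likelihood is conjugate: the posterior is Gamma(α + ΣXᵢ, β + n).
Sum of counts S = 51 over n = 12 weeks.
Posterior: Gamma(α+S, β+n) = Gamma(1.21+51, 2.64+12) = Gamma(52.21, 14.64).
Mode of Gamma(α,β) for α≥1 is (α−1)/β = 51.21/14.64 = 3.4980.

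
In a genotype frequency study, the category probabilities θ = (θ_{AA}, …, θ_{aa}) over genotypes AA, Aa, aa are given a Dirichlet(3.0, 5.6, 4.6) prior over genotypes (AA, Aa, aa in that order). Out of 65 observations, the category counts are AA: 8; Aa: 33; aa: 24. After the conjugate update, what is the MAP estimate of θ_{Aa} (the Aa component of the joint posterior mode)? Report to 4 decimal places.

The Dirichlet prior is conjugate to the Multinomial likelihood: each posterior αⱼ = prior αⱼ + observed count nⱼ.
Posterior concentration: (11.0, 38.6, 28.6), total = 78.2.
Joint mode component: (α_{Aa}−1)/(Σα−K) = 37.6/75.2 = 0.5000.

0.5000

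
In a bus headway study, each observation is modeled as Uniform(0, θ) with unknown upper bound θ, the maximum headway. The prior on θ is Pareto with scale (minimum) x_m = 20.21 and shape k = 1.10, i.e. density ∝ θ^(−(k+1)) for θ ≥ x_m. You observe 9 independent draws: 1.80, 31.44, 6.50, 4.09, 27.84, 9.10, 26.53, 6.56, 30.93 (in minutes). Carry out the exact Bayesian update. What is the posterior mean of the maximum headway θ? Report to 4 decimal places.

34.8949

A Pareto(scale x_m, shape k) prior on the upper bound θ of Uniform(0, θ) is conjugate: posterior is Pareto(max(x_m, max xᵢ), k + n).
Sample maximum = 31.44; prior scale x_m = 20.21 → posterior scale = max = 31.44.
Posterior shape = 1.10 + 9 = 10.10.
E[θ|data] = k·x_m/(k−1) = 10.10·31.44/9.10 = 34.8949.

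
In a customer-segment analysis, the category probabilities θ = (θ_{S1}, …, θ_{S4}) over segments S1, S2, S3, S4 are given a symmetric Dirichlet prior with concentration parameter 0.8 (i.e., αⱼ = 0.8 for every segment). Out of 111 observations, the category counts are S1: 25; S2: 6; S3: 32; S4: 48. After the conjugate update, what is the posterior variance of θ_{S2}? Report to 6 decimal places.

The Dirichlet prior is conjugate to the Multinomial likelihood: each posterior αⱼ = prior αⱼ + observed count nⱼ.
Posterior concentration: (25.8, 6.8, 32.8, 48.8), total = 114.2.
Var[θ_j] = α_j(Σα−α_j)/((Σα)²(Σα+1)) = 6.8·107.4/(114.2²·115.2) = 0.000486.

0.000486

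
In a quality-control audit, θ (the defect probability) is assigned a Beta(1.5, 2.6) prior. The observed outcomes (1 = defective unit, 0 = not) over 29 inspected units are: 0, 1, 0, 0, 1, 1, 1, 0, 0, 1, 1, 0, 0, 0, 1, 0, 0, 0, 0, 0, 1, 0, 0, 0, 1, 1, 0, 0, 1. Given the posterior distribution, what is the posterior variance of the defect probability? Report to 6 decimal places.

The Beta prior is conjugate to a Binomial/Bernoulli likelihood; the update adds successes to α and failures to β.
Posterior: Beta(α+k, β+n−k) = Beta(1.5+11, 2.6+18) = Beta(12.5, 20.6).
Var = αβ/((α+β)²(α+β+1)) = 12.5·20.6/(33.1²·34.1) = 0.006892.

0.006892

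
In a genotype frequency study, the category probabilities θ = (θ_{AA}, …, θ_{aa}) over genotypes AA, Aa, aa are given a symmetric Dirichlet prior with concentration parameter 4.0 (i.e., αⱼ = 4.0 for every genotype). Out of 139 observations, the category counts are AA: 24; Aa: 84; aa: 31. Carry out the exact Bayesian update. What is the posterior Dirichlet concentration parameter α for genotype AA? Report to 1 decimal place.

The Dirichlet prior is conjugate to the Multinomial likelihood: each posterior αⱼ = prior αⱼ + observed count nⱼ.
Posterior concentration: (28.0, 88.0, 35.0), total = 151.0.
α_{AA} = 4.0 + 24 = 28.0.

28.0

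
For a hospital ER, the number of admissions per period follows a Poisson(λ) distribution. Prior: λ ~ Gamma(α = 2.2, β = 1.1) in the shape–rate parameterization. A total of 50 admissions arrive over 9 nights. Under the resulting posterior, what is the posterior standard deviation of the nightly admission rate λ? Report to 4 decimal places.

0.7153

With a Gamma(shape α, rate β) prior, the Poisson likelihood is conjugate: the posterior is Gamma(α + ΣXᵢ, β + n).
Posterior: Gamma(α+S, β+n) = Gamma(2.2+50, 1.1+9) = Gamma(52.2, 10.1).
SD = √α/β = √52.2/10.1 = 0.7153.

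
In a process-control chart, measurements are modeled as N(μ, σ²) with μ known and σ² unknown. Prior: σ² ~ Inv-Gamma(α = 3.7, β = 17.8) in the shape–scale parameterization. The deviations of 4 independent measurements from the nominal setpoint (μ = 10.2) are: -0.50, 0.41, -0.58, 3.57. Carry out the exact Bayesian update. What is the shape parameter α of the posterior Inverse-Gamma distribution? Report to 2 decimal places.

With known mean μ and an Inverse-Gamma(α, β) prior on σ², the Normal likelihood is conjugate: posterior is Inv-Gamma(α + n/2, β + Σ(xᵢ−μ)²/2).
Σ(xᵢ−μ)² = (-0.50)² + (0.41)² + (-0.58)² + (3.57)² = 13.4994.
Posterior: Inv-Gamma(3.7 + 4/2, 17.8 + 13.4994/2) = Inv-Gamma(5.70, 24.54970).
Posterior α = 5.70.

5.70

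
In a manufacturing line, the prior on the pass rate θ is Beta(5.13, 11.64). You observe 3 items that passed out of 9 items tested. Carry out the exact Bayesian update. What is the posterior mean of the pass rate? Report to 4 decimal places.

0.3155

The Beta prior is conjugate to a Binomial/Bernoulli likelihood; the update adds successes to α and failures to β.
Posterior: Beta(α+k, β+n−k) = Beta(5.13+3, 11.64+6) = Beta(8.13, 17.64).
Posterior mean = α/(α+β) = 8.13/25.77 = 0.3155.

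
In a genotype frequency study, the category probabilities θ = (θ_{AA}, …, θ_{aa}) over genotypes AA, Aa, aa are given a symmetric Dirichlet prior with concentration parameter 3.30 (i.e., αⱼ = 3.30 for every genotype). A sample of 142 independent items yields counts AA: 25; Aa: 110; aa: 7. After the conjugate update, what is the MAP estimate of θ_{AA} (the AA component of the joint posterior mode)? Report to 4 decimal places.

The Dirichlet prior is conjugate to the Multinomial likelihood: each posterior αⱼ = prior αⱼ + observed count nⱼ.
Posterior concentration: (28.30, 113.30, 10.30), total = 151.90.
Joint mode component: (α_{AA}−1)/(Σα−K) = 27.30/148.90 = 0.1833.

0.1833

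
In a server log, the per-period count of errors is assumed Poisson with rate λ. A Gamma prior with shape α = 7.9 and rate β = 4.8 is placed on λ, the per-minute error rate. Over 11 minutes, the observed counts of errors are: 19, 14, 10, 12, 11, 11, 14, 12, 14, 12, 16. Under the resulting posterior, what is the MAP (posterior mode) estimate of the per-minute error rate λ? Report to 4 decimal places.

9.6139

With a Gamma(shape α, rate β) prior, the Poisson likelihood is conjugate: the posterior is Gamma(α + ΣXᵢ, β + n).
Sum of counts S = 145 over n = 11 minutes.
Posterior: Gamma(α+S, β+n) = Gamma(7.9+145, 4.8+11) = Gamma(152.9, 15.8).
Mode of Gamma(α,β) for α≥1 is (α−1)/β = 151.9/15.8 = 9.6139.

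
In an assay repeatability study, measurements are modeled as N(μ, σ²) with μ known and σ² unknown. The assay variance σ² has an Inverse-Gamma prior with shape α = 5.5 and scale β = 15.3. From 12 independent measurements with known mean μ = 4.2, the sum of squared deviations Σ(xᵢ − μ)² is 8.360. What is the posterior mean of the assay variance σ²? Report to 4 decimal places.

1.8552

With known mean μ and an Inverse-Gamma(α, β) prior on σ², the Normal likelihood is conjugate: posterior is Inv-Gamma(α + n/2, β + Σ(xᵢ−μ)²/2).
Posterior: Inv-Gamma(5.5 + 12/2, 15.3 + 8.360/2) = Inv-Gamma(11.50, 19.4800).
E[σ²|data] = β/(α−1) = 19.4800/10.50 = 1.8552.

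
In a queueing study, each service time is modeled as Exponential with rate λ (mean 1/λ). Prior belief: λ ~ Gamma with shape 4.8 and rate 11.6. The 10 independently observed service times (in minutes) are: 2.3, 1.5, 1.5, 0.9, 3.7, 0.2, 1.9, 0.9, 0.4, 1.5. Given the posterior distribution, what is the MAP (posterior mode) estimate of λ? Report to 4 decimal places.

With a Gamma(shape α, rate β) prior on the exponential rate λ, the posterior after n observations with total T = Σxᵢ is Gamma(α+n, β+T).
Sum of observations T = 14.8 minutes; n = 10.
Posterior: Gamma(4.8+10, 11.6+14.8) = Gamma(14.8, 26.4).
Mode = (α−1)/β = 0.5227.

0.5227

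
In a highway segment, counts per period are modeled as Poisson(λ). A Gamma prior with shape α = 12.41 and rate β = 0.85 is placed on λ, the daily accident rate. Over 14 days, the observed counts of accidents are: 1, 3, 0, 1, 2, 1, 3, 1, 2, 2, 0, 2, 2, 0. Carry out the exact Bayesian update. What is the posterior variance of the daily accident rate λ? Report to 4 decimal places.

With a Gamma(shape α, rate β) prior, the Poisson likelihood is conjugate: the posterior is Gamma(α + ΣXᵢ, β + n).
Sum of counts S = 20 over n = 14 days.
Posterior: Gamma(α+S, β+n) = Gamma(12.41+20, 0.85+14) = Gamma(32.41, 14.85).
Var = α/β² = 32.41/14.85² = 0.1470.

0.1470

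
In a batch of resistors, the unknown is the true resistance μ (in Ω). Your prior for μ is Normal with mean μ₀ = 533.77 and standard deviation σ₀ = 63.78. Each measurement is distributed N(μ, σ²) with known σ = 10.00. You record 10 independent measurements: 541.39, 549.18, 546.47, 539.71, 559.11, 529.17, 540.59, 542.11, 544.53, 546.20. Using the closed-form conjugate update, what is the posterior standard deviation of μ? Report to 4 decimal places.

For Normal data with known variance σ², a Normal(μ₀, σ₀²) prior on μ is conjugate. Posterior precision = 1/σ₀² + n/σ²; posterior mean is the precision-weighted average of μ₀ and x̄.
σ₀² = 63.78² = 4067.8884, σ² = 10.00² = 100; σ² + n·σ₀² = 100 + 10·4067.8884 = 40778.884.
Posterior precision = 1/σ₀² + n/σ² = 1/4067.8884 + 10/100 = (σ² + n·σ₀²)/(σ₀²σ²) = 40778.884/(4067.8884·100); posterior variance σₙ² = σ₀²σ²/(σ² + n·σ₀²) = 4067.8884·100/40778.884 = 9.975478.
Posterior SD = √σₙ² = √(4067.8884·100/40778.884) = 3.1584.

3.1584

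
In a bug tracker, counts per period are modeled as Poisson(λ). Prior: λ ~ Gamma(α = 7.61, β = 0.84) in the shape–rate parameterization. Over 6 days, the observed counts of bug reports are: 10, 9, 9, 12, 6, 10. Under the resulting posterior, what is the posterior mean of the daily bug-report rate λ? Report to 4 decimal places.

With a Gamma(shape α, rate β) prior, the Poisson likelihood is conjugate: the posterior is Gamma(α + ΣXᵢ, β + n).
Sum of counts S = 56 over n = 6 days.
Posterior: Gamma(α+S, β+n) = Gamma(7.61+56, 0.84+6) = Gamma(63.61, 6.84).
Posterior mean = α/β = 63.61/6.84 = 9.2997.

9.2997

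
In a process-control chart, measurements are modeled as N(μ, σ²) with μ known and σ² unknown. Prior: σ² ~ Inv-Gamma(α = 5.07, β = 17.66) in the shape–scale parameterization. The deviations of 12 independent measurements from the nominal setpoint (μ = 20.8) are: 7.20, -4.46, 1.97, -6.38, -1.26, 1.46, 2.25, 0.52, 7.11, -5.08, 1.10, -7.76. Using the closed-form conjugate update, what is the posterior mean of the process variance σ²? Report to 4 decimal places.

14.8200

With known mean μ and an Inverse-Gamma(α, β) prior on σ², the Normal likelihood is conjugate: posterior is Inv-Gamma(α + n/2, β + Σ(xᵢ−μ)²/2).
Σ(xᵢ−μ)² = (7.20)² + (-4.46)² + (1.97)² + (-6.38)² + (-1.26)² + (1.46)² + (2.25)² + (0.52)² + (7.11)² + (-5.08)² + (1.10)² + (-7.76)² = 263.1551.
Posterior: Inv-Gamma(5.07 + 12/2, 17.66 + 263.1551/2) = Inv-Gamma(11.07, 149.23755).
E[σ²|data] = β/(α−1) = 149.23755/10.07 = 14.8200.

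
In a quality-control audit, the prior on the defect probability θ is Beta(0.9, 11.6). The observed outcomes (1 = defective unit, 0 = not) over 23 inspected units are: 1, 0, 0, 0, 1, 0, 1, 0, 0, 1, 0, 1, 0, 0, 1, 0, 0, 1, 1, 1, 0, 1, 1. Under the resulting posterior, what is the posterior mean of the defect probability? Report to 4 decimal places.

The Beta prior is conjugate to a Binomial/Bernoulli likelihood; the update adds successes to α and failures to β.
Posterior: Beta(α+k, β+n−k) = Beta(0.9+11, 11.6+12) = Beta(11.9, 23.6).
Posterior mean = α/(α+β) = 11.9/35.5 = 0.3352.

0.3352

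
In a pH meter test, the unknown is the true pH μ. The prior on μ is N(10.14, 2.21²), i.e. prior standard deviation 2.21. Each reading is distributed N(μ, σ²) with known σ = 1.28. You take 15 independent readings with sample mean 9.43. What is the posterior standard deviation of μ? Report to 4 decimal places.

For Normal data with known variance σ², a Normal(μ₀, σ₀²) prior on μ is conjugate. Posterior precision = 1/σ₀² + n/σ²; posterior mean is the precision-weighted average of μ₀ and x̄.
σ₀² = 2.21² = 4.8841, σ² = 1.28² = 1.6384; σ² + n·σ₀² = 1.6384 + 15·4.8841 = 74.8999.
Posterior precision = 1/σ₀² + n/σ² = 1/4.8841 + 15/1.6384 = (σ² + n·σ₀²)/(σ₀²σ²) = 74.8999/(4.8841·1.6384); posterior variance σₙ² = σ₀²σ²/(σ² + n·σ₀²) = 4.8841·1.6384/74.8999 = 0.106837.
Posterior SD = √σₙ² = √(4.8841·1.6384/74.8999) = 0.3269.

0.3269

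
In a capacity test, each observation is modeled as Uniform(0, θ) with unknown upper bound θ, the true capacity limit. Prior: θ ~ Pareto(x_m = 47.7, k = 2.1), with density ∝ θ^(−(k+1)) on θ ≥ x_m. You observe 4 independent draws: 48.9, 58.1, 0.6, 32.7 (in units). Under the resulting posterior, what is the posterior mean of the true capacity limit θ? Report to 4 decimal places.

69.4922

A Pareto(scale x_m, shape k) prior on the upper bound θ of Uniform(0, θ) is conjugate: posterior is Pareto(max(x_m, max xᵢ), k + n).
Sample maximum = 58.1; prior scale x_m = 47.7 → posterior scale = max = 58.1.
Posterior shape = 2.1 + 4 = 6.1.
E[θ|data] = k·x_m/(k−1) = 6.1·58.1/5.1 = 69.4922.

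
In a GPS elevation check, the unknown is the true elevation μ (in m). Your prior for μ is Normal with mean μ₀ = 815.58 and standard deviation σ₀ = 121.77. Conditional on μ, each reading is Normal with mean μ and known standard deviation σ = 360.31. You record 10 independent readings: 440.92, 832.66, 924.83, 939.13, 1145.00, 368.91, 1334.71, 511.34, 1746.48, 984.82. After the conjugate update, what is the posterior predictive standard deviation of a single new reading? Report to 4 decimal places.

For Normal data with known variance σ², a Normal(μ₀, σ₀²) prior on μ is conjugate. Posterior precision = 1/σ₀² + n/σ²; posterior mean is the precision-weighted average of μ₀ and x̄.
σ₀² = 121.77² = 14827.9329, σ² = 360.31² = 129823.2961; σ² + n·σ₀² = 129823.2961 + 10·14827.9329 = 278102.6251.
Posterior precision = 1/σ₀² + n/σ² = 1/14827.9329 + 10/129823.2961 = (σ² + n·σ₀²)/(σ₀²σ²) = 278102.6251/(14827.9329·129823.2961); posterior variance σₙ² = σ₀²σ²/(σ² + n·σ₀²) = 14827.9329·129823.2961/278102.6251 = 6921.945173.
Predictive variance for one new observation = σₙ² + σ² = 14827.9329·129823.2961/278102.6251 + 129823.2961 = σ²·(σ₀² + 278102.6251)/278102.6251 = 129823.2961·292930.558/278102.6251 = 136745.241273; SD = √(129823.2961·292930.558/278102.6251) = 369.7908.

369.7908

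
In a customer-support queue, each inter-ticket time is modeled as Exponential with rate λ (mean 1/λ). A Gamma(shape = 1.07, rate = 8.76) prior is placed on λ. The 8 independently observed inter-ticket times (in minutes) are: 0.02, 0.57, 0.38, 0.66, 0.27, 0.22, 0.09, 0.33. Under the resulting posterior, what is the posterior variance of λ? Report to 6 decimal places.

With a Gamma(shape α, rate β) prior on the exponential rate λ, the posterior after n observations with total T = Σxᵢ is Gamma(α+n, β+T).
Sum of observations T = 2.54 minutes; n = 8.
Posterior: Gamma(1.07+8, 8.76+2.54) = Gamma(9.07, 11.30).
Var = α/β² = 0.071031.

0.071031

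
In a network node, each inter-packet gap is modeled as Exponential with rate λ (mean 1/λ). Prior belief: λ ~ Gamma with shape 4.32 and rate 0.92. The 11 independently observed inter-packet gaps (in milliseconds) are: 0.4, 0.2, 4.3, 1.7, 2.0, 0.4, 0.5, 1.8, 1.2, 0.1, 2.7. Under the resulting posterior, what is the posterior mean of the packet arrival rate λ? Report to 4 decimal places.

With a Gamma(shape α, rate β) prior on the exponential rate λ, the posterior after n observations with total T = Σxᵢ is Gamma(α+n, β+T).
Sum of observations T = 15.3 milliseconds; n = 11.
Posterior: Gamma(4.32+11, 0.92+15.3) = Gamma(15.32, 16.22).
Posterior mean of λ = α/β = 15.32/16.22 = 0.9445.

0.9445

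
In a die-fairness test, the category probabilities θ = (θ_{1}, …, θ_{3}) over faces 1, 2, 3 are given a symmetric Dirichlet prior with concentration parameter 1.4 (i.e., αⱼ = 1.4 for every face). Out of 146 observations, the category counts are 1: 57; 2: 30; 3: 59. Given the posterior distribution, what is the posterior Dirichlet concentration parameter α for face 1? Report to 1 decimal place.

58.4

The Dirichlet prior is conjugate to the Multinomial likelihood: each posterior αⱼ = prior αⱼ + observed count nⱼ.
Posterior concentration: (58.4, 31.4, 60.4), total = 150.2.
α_{1} = 1.4 + 57 = 58.4.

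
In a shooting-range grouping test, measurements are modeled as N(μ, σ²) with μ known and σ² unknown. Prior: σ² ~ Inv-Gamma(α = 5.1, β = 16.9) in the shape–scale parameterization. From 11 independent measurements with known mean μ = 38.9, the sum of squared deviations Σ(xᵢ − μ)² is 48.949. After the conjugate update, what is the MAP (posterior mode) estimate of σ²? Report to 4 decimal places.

With known mean μ and an Inverse-Gamma(α, β) prior on σ², the Normal likelihood is conjugate: posterior is Inv-Gamma(α + n/2, β + Σ(xᵢ−μ)²/2).
Posterior: Inv-Gamma(5.1 + 11/2, 16.9 + 48.949/2) = Inv-Gamma(10.60, 41.3745).
Mode = β/(α+1) = 41.3745/11.60 = 3.5668.

3.5668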